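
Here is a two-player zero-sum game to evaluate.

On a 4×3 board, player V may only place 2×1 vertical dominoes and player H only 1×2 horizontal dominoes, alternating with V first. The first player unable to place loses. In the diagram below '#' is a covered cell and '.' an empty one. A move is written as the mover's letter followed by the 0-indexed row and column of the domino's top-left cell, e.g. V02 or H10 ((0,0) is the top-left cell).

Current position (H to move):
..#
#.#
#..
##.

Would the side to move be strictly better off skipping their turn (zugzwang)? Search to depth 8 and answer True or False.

ply 1, H at ..#/#.#/#../##. | H00=-1→###/#.#/#../##.*; H21=-1→..#/#.#/###/##.
ply 2, V at ###/#.#/#../##. | V11=+1→###/###/##./##.*; V22=+1→###/#.#/#.#/###
ply 3: ###/###/##./##. is terminal -1 (H); from ..#/#.#/#../##. depth 8
suppose H passes — search the same position with V to move:
pass> ply 1, V at ..#/#.#/#../##. | V01=-1→.##/###/#../##.; V11=+1→..#/###/##./##.*; V22=+1→..#/#.#/#.#/###
pass> ply 2, H at ..#/###/##./##. | H00=-1→###/###/##./##.*
pass> ply 3, V at ###/###/##./##. | V22=+1→###/###/###/###*
pass> ply 4: ###/###/###/### is terminal -1 (H); from ..#/#.#/#../##. depth 8
for H: play -1, pass -1

zugzwang(..#/#.#/#../##., H) = False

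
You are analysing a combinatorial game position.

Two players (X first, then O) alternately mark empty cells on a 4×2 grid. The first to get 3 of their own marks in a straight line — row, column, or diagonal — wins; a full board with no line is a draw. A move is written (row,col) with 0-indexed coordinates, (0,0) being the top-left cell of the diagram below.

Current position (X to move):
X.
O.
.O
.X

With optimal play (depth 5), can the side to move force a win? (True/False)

X winning at [X./O./.O/.X]: False

p1 X@[X./O./.O/.X]: (0,1)[XX/O./.O/.X]+0* (1,1)[X./OX/.O/.X]+0 (2,0)[X./O./XO/.X]+0 (3,0)[X./O./.O/XX]+0
p2 O@[XX/O./.O/.X]: (1,1)[XX/OO/.O/.X]+0* (2,0)[XX/O./OO/.X]+0 (3,0)[XX/O./.O/OX]+0
p3 X@[XX/OO/.O/.X]: (2,0)[XX/OO/XO/.X]+0* (3,0)[XX/OO/.O/XX]+0
p4 O@[XX/OO/XO/.X]: (3,0)[XX/OO/XO/OX]+0*
p5 X@[XX/OO/XO/OX] terminal +0; root [X./O./.O/.X] d5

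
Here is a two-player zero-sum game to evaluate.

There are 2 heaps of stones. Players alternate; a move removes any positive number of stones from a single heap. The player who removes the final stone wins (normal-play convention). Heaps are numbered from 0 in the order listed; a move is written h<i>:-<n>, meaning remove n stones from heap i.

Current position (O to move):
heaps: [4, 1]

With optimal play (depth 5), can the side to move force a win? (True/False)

O winning at [(4,1)]: True

ply 1, O at (4,1) | h0:-1=-1→(3,1); h0:-2=-1→(2,1); h0:-3=+1→(1,1)*; h0:-4=-1→(0,1); h1:-1=-1→(4,0)
ply 2, X at (1,1) | h0:-1=-1→(0,1)*; h1:-1=-1→(1,0)
ply 3, O at (0,1) | h1:-1=+1→(0,0)*
ply 4: (0,0) is terminal -1 (X); from (4,1) depth 5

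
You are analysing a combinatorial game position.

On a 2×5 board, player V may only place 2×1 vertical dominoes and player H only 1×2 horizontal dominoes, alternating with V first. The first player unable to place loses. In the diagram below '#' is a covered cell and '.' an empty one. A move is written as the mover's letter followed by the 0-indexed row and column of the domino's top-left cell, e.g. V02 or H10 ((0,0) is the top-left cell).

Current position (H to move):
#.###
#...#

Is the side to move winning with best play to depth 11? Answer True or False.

ply 1, H at #.###/#...# | H11=+1→#.###/###.#*; H12=-1→#.###/#.###
ply 2: #.###/###.# is terminal -1 (V); from #.###/#...# depth 11

H winning at [#.###/#...#]: True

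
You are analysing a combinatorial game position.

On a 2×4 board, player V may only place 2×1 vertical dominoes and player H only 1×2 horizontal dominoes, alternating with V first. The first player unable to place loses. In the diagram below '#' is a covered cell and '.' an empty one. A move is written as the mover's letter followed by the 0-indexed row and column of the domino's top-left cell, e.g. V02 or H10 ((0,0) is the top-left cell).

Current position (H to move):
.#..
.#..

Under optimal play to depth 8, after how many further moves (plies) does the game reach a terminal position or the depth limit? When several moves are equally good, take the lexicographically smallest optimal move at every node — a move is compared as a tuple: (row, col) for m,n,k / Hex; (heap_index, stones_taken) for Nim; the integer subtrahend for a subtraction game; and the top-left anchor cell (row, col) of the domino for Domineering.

PV length from [.#../.#..]: 3 plies

p1 H@[.#../.#..]: H02[.###/.#..]+1* H12[.#../.###]+1
p2 V@[.###/.#..]: V00[####/##..]-1*
p3 H@[####/##..]: H12[####/####]+1*
p4 V@[####/####] terminal -1; root [.#../.#..] d8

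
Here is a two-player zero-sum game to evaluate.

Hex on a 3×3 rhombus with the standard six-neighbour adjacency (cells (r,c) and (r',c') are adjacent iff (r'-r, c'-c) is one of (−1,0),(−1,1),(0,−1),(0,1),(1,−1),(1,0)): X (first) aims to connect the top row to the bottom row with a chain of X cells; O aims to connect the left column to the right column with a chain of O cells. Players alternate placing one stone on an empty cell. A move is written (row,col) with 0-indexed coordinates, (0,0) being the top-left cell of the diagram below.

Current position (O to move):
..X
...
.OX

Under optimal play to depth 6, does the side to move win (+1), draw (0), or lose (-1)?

p1 O@[..X/.../.OX]: (0,0)[O.X/.../.OX]-1* (0,1)[.OX/.../.OX]-1 (1,0)[..X/O../.OX]-1 (1,1)[..X/.O./.OX]-1 (1,2)[..X/..O/.OX]-1 (2,0)[..X/.../OOX]-1
p2 X@[O.X/.../.OX]: (0,1)[OXX/.../.OX]+1* (1,0)[O.X/X../.OX]+1 (1,1)[O.X/.X./.OX]+1 (1,2)[O.X/..X/.OX]+1 (2,0)[O.X/.../XOX]+1
p3 O@[OXX/.../.OX]: (1,0)[OXX/O../.OX]-1* (1,1)[OXX/.O./.OX]-1 (1,2)[OXX/..O/.OX]-1 (2,0)[OXX/.../OOX]-1
p4 X@[OXX/O../.OX]: (1,1)[OXX/OX./.OX]+1* (1,2)[OXX/O.X/.OX]+1 (2,0)[OXX/O../XOX]+1
p5 O@[OXX/OX./.OX]: (1,2)[OXX/OXO/.OX]-1* (2,0)[OXX/OX./OOX]-1
p6 X@[OXX/OXO/.OX]: (2,0)[OXX/OXO/XOX]+1*
p7 O@[OXX/OXO/XOX] terminal -1; root [..X/.../.OX] d6

value(..X/.../.OX, O) = -1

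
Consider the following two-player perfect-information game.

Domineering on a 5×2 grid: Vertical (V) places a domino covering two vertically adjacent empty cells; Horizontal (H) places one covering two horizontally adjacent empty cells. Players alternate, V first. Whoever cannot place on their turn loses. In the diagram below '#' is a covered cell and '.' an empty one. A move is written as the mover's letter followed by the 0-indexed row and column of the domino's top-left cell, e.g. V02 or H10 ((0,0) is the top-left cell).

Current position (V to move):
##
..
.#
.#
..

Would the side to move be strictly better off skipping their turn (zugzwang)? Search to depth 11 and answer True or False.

zugzwang(##/../.#/.#/.., V) = True

ply 1, V at ##/../.#/.#/.. | V10=-1→##/#./##/.#/..*; V20=-1→##/../##/##/..; V30=-1→##/../.#/##/#.
ply 2, H at ##/#./##/.#/.. | H40=+1→##/#./##/.#/##*
ply 3: ##/#./##/.#/## is terminal -1 (V); from ##/../.#/.#/.. depth 11
pass branch (H moves first from the same position):
  | ply 1, H at ##/../.#/.#/.. | H10=-1→##/##/.#/.#/..*; H40=-1→##/../.#/.#/##
  | ply 2, V at ##/##/.#/.#/.. | V20=-1→##/##/##/##/..; V30=+1→##/##/.#/##/#.*
  | ply 3: ##/##/.#/##/#. is terminal -1 (H); from ##/../.#/.#/.. depth 11
V moving scores -1; V passing scores +1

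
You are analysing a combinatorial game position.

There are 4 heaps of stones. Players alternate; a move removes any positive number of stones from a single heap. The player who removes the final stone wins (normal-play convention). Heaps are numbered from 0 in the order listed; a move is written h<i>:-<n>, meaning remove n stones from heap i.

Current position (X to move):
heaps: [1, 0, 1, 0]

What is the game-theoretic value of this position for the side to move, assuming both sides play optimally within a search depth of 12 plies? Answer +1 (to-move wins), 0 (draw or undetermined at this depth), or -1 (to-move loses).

ply 1, X at (1,0,1,0) | h0:-1=-1→(0,0,1,0)*; h2:-1=-1→(1,0,0,0)
ply 2, O at (0,0,1,0) | h2:-1=+1→(0,0,0,0)*
ply 3: (0,0,0,0) is terminal -1 (X); from (1,0,1,0) depth 12

value((1,0,1,0), X) = -1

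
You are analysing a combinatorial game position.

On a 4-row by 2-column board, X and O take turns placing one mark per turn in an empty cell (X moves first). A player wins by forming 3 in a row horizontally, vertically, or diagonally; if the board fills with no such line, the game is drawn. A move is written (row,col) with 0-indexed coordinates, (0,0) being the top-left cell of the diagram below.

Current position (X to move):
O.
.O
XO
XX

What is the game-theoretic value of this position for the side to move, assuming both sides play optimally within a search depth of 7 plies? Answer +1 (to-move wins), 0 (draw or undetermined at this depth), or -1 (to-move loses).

value(O./.O/XO/XX, X) = +1

[O./.O/XO/XX] X move#1: (0,1):+0/OX/.O/XO/XX, (1,0):+1/O./XO/XO/XX*
[O./XO/XO/XX] end (terminal -1, O#2); searched O./.O/XO/XX to 7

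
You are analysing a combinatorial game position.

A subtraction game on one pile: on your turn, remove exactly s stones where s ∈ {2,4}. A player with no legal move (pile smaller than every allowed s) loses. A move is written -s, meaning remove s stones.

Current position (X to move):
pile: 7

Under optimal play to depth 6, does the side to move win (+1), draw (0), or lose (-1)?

value(7, X) = -1

p1 X@[7]: -2[5]-1* -4[3]-1
p2 O@[5]: -2[3]-1 -4[1]+1*
p3 X@[1] terminal -1; root [7] d6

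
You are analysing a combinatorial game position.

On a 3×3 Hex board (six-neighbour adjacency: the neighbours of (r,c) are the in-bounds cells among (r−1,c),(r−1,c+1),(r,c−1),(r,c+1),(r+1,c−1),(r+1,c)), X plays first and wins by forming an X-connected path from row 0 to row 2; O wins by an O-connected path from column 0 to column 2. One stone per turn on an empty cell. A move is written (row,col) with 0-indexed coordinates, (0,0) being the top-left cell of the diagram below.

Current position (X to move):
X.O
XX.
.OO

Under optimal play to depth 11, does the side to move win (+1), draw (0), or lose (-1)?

value(X.O/XX./.OO, X) = +1

ply 1, X at X.O/XX./.OO | (0,1)=-1→XXO/XX./.OO; (1,2)=-1→X.O/XXX/.OO; (2,0)=+1→X.O/XX./XOO*
ply 2: X.O/XX./XOO is terminal -1 (O); from X.O/XX./.OO depth 11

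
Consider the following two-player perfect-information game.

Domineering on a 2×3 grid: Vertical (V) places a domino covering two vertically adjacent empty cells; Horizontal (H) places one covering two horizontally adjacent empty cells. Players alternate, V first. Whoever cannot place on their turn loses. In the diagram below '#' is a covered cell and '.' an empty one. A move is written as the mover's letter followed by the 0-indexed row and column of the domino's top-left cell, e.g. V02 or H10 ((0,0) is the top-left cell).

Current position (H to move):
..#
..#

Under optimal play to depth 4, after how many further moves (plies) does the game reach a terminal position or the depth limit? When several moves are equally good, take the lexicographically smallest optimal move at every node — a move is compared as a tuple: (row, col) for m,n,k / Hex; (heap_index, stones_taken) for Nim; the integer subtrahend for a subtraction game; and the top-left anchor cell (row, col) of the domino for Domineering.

[..#/..#] H move#1: H00:+1/###/..#*, H10:+1/..#/###
[###/..#] end (terminal -1, V#2); searched ..#/..# to 4

PV length from [..#/..#]: 1 ply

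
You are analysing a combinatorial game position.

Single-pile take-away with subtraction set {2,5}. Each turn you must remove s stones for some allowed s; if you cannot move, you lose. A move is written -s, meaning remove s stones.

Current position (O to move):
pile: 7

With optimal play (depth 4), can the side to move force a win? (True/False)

ply 1, O at 7 | -2=-1→5*; -5=-1→2
ply 2, X at 5 | -2=-1→3; -5=+1→0*
ply 3: 0 is terminal -1 (O); from 7 depth 4

O winning at [7]: False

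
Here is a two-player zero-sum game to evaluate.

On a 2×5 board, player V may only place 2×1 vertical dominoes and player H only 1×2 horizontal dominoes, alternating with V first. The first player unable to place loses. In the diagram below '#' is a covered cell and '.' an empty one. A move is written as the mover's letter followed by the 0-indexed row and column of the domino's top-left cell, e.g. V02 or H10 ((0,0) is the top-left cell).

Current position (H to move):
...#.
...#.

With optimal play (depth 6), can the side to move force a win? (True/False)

H winning at [...#./...#.]: False

ply 1, H at ...#./...#. | H00=-1→##.#./...#.*; H01=-1→.###./...#.; H10=-1→...#./##.#.; H11=-1→...#./.###.
ply 2, V at ##.#./...#. | V02=+1→####./..##.*; V04=-1→##.##/...##
ply 3, H at ####./..##. | H10=-1→####./####.*
ply 4, V at ####./####. | V04=+1→#####/#####*
ply 5: #####/##### is terminal -1 (H); from ...#./...#. depth 6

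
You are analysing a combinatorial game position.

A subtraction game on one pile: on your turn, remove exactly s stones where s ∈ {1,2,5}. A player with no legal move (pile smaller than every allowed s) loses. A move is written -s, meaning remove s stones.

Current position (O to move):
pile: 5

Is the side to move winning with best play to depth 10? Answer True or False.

O winning at [5]: True

[5] O move#1: -1:-1/4, -2:+1/3*, -5:+1/0
[3] X move#2: -1:-1/2*, -2:-1/1
[2] O move#3: -1:-1/1, -2:+1/0*
[0] end (terminal -1, X#4); searched 5 to 10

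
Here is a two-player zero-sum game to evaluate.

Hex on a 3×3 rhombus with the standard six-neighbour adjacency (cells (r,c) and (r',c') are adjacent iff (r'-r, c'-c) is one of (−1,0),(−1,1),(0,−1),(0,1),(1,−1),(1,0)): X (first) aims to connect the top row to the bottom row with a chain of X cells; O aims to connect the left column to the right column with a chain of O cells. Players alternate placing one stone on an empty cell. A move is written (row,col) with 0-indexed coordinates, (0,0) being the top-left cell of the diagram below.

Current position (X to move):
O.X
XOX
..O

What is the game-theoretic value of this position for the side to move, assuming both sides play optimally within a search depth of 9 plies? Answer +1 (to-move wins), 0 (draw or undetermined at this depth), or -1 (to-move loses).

ply 1, X at O.X/XOX/..O | (0,1)=+1→OXX/XOX/..O*; (2,0)=+1→O.X/XOX/X.O; (2,1)=+1→O.X/XOX/.XO
ply 2, O at OXX/XOX/..O | (2,0)=-1→OXX/XOX/O.O*; (2,1)=-1→OXX/XOX/.OO
ply 3, X at OXX/XOX/O.O | (2,1)=+1→OXX/XOX/OXO*
ply 4: OXX/XOX/OXO is terminal -1 (O); from O.X/XOX/..O depth 9

value(O.X/XOX/..O, X) = +1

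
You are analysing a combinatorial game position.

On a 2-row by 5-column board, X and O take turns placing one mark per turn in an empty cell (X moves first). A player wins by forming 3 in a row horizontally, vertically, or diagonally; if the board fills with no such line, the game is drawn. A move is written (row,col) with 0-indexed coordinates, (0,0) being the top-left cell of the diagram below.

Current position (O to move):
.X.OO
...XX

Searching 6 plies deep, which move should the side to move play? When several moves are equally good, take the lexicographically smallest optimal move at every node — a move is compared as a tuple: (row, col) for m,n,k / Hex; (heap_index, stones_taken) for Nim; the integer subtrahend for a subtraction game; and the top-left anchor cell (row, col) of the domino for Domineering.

[.X.OO/...XX] O move#1: (0,0):-1/OX.OO/...XX, (0,2):+1/.XOOO/...XX*, (1,0):-1/.X.OO/O..XX, (1,1):-1/.X.OO/.O.XX, (1,2):+0/.X.OO/..OXX
[.XOOO/...XX] end (terminal -1, X#2); searched .X.OO/...XX to 6

O's best at [.X.OO/...XX]: (0,2)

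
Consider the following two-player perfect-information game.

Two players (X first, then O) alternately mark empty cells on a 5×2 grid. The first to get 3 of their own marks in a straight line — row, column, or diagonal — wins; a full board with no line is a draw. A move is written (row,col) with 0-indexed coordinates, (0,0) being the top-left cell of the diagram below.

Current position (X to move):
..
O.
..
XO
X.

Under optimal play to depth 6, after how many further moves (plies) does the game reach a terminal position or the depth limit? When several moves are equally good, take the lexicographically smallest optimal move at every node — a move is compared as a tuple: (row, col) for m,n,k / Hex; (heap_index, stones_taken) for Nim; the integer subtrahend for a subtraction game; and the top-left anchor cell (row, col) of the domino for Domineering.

PV length from [../O./../XO/X.]: 1 ply

p1 X@[../O./../XO/X.]: (0,0)[X./O./../XO/X.]+0 (0,1)[.X/O./../XO/X.]-1 (1,1)[../OX/../XO/X.]+0 (2,0)[../O./X./XO/X.]+1* (2,1)[../O./.X/XO/X.]+0 (4,1)[../O./../XO/XX]+0
p2 O@[../O./X./XO/X.] terminal -1; root [../O./../XO/X.] d6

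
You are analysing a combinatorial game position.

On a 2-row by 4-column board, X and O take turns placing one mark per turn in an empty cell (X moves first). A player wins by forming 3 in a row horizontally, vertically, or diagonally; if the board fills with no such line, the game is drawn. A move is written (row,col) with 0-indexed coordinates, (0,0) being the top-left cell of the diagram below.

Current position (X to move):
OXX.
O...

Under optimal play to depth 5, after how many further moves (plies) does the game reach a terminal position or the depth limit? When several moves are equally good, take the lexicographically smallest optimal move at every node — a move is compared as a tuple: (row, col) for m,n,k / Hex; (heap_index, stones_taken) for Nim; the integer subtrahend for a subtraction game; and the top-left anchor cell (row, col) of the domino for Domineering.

PV length from [OXX./O...]: 1 ply

[OXX./O...] X move#1: (0,3):+1/OXXX/O...*, (1,1):+0/OXX./OX.., (1,2):+0/OXX./O.X., (1,3):+0/OXX./O..X
[OXXX/O...] end (terminal -1, O#2); searched OXX./O... to 5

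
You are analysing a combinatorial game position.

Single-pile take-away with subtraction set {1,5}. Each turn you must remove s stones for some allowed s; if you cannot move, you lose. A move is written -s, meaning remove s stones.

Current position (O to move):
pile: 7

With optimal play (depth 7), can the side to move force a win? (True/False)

O winning at [7]: True

ply 1, O at 7 | -1=+1→6*; -5=+1→2
ply 2, X at 6 | -1=-1→5*; -5=-1→1
ply 3, O at 5 | -1=+1→4*; -5=+1→0
ply 4, X at 4 | -1=-1→3*
ply 5, O at 3 | -1=+1→2*
ply 6, X at 2 | -1=-1→1*
ply 7, O at 1 | -1=+1→0*
ply 8: 0 is terminal -1 (X); from 7 depth 7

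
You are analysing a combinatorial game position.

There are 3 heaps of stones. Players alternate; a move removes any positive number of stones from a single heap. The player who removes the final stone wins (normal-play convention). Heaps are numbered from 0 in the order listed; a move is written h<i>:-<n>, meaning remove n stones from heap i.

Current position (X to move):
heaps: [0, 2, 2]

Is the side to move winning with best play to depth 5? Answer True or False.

ply 1, X at (0,2,2) | h1:-1=-1→(0,1,2)*; h1:-2=-1→(0,0,2); h2:-1=-1→(0,2,1); h2:-2=-1→(0,2,0)
ply 2, O at (0,1,2) | h1:-1=-1→(0,0,2); h2:-1=+1→(0,1,1)*; h2:-2=-1→(0,1,0)
ply 3, X at (0,1,1) | h1:-1=-1→(0,0,1)*; h2:-1=-1→(0,1,0)
ply 4, O at (0,0,1) | h2:-1=+1→(0,0,0)*
ply 5: (0,0,0) is terminal -1 (X); from (0,2,2) depth 5

X winning at [(0,2,2)]: False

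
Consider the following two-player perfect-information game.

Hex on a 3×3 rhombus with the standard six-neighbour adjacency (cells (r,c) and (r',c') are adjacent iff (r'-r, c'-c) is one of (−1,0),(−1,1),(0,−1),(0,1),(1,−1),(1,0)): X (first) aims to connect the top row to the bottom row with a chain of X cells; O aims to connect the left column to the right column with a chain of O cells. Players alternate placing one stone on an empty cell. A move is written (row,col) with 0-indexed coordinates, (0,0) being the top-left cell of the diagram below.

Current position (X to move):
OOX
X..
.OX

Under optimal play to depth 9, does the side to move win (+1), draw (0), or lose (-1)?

[OOX/X../.OX] X move#1: (1,1):+1/OOX/XX./.OX*, (1,2):+1/OOX/X.X/.OX, (2,0):+1/OOX/X../XOX
[OOX/XX./.OX] O move#2: (1,2):-1/OOX/XXO/.OX*, (2,0):-1/OOX/XX./OOX
[OOX/XXO/.OX] X move#3: (2,0):+1/OOX/XXO/XOX*
[OOX/XXO/XOX] end (terminal -1, O#4); searched OOX/X../.OX to 9

value(OOX/X../.OX, X) = +1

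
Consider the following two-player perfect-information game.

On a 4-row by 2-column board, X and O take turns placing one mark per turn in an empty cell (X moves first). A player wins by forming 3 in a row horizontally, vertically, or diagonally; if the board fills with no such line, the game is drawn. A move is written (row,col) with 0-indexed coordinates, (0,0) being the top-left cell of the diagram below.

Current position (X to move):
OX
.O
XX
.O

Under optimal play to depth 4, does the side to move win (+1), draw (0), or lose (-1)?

p1 X@[OX/.O/XX/.O]: (1,0)[OX/XO/XX/.O]+0* (3,0)[OX/.O/XX/XO]+0
p2 O@[OX/XO/XX/.O]: (3,0)[OX/XO/XX/OO]+0*
p3 X@[OX/XO/XX/OO] terminal +0; root [OX/.O/XX/.O] d4

value(OX/.O/XX/.O, X) = 0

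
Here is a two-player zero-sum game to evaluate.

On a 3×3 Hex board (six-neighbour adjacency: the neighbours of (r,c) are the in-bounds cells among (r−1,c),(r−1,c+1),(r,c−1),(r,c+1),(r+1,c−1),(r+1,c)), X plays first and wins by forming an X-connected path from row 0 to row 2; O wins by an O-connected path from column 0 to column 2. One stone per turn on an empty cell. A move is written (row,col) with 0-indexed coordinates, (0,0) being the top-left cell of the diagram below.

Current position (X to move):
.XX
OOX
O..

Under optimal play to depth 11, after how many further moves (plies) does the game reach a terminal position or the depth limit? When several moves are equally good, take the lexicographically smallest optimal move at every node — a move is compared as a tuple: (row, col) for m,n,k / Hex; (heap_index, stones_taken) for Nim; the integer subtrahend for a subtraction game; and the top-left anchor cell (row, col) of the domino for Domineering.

PV length from [.XX/OOX/O..]: 3 plies

ply 1, X at .XX/OOX/O.. | (0,0)=+1→XXX/OOX/O..*; (2,1)=+1→.XX/OOX/OX.; (2,2)=+1→.XX/OOX/O.X
ply 2, O at XXX/OOX/O.. | (2,1)=-1→XXX/OOX/OO.*; (2,2)=-1→XXX/OOX/O.O
ply 3, X at XXX/OOX/OO. | (2,2)=+1→XXX/OOX/OOX*
ply 4: XXX/OOX/OOX is terminal -1 (O); from .XX/OOX/O.. depth 11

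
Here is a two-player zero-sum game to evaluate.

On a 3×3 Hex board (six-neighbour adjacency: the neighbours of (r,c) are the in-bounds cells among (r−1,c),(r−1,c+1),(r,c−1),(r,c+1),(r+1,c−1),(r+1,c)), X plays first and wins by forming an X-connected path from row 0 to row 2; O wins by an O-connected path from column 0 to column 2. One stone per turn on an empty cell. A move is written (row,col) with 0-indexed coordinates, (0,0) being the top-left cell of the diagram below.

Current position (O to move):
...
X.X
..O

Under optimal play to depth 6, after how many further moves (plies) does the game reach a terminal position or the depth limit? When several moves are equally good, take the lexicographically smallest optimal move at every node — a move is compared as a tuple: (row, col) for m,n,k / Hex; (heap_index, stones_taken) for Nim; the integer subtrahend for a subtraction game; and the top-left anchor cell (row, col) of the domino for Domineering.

p1 O@[.../X.X/..O]: (0,0)[O../X.X/..O]-1* (0,1)[.O./X.X/..O]-1 (0,2)[..O/X.X/..O]-1 (1,1)[.../XOX/..O]-1 (2,0)[.../X.X/O.O]-1 (2,1)[.../X.X/.OO]-1
p2 X@[O../X.X/..O]: (0,1)[OX./X.X/..O]+1* (0,2)[O.X/X.X/..O]+1 (1,1)[O../XXX/..O]+1 (2,0)[O../X.X/X.O]+1 (2,1)[O../X.X/.XO]+1
p3 O@[OX./X.X/..O]: (0,2)[OXO/X.X/..O]-1* (1,1)[OX./XOX/..O]-1 (2,0)[OX./X.X/O.O]-1 (2,1)[OX./X.X/.OO]-1
p4 X@[OXO/X.X/..O]: (1,1)[OXO/XXX/..O]+1* (2,0)[OXO/X.X/X.O]+1 (2,1)[OXO/X.X/.XO]+1
p5 O@[OXO/XXX/..O]: (2,0)[OXO/XXX/O.O]-1* (2,1)[OXO/XXX/.OO]-1
p6 X@[OXO/XXX/O.O]: (2,1)[OXO/XXX/OXO]+1*
p7 O@[OXO/XXX/OXO] terminal -1; root [.../X.X/..O] d6

PV length from [.../X.X/..O]: 6 plies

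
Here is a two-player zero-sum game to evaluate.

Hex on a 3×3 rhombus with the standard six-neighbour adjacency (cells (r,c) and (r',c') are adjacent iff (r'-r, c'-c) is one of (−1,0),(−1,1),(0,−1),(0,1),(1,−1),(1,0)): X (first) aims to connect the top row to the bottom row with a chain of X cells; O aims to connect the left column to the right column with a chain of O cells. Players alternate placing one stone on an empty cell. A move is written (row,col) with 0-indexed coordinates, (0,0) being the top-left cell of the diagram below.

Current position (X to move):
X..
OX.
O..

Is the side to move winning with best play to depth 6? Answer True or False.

X winning at [X../OX./O..]: True

ply 1, X at X../OX./O.. | (0,1)=-1→XX./OX./O..; (0,2)=-1→X.X/OX./O..; (1,2)=+1→X../OXX/O..*; (2,1)=+1→X../OX./OX.; (2,2)=+1→X../OX./O.X
ply 2, O at X../OXX/O.. | (0,1)=-1→XO./OXX/O..*; (0,2)=-1→X.O/OXX/O..; (2,1)=-1→X../OXX/OO.; (2,2)=-1→X../OXX/O.O
ply 3, X at XO./OXX/O.. | (0,2)=+1→XOX/OXX/O..*; (2,1)=-1→XO./OXX/OX.; (2,2)=-1→XO./OXX/O.X
ply 4, O at XOX/OXX/O.. | (2,1)=-1→XOX/OXX/OO.*; (2,2)=-1→XOX/OXX/O.O
ply 5, X at XOX/OXX/OO. | (2,2)=+1→XOX/OXX/OOX*
ply 6: XOX/OXX/OOX is terminal -1 (O); from X../OX./O.. depth 6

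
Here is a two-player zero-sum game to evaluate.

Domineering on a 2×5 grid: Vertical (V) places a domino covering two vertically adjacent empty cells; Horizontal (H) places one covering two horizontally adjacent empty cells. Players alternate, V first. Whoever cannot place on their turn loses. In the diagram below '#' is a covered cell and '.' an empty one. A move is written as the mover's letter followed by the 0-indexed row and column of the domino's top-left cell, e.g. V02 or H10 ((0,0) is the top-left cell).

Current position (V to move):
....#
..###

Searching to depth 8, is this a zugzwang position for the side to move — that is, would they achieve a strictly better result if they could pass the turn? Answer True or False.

zugzwang(....#/..###, V) = False

[....#/..###] V move#1: V00:-1/#...#/#.###, V01:+1/.#..#/.####*
[.#..#/.####] H move#2: H02:-1/.####/.####*
[.####/.####] V move#3: V00:+1/#####/#####*
[#####/#####] end (terminal -1, H#4); searched ....#/..### to 8
suppose V passes — search the same position with H to move:
pass> [....#/..###] H move#1: H00:+1/##..#/..###*, H01:-1/.##.#/..###, H02:-1/..###/..###, H10:+1/....#/#####
pass> [##..#/..###] end (terminal -1, V#2); searched ....#/..### to 8
for V: play +1, pass -1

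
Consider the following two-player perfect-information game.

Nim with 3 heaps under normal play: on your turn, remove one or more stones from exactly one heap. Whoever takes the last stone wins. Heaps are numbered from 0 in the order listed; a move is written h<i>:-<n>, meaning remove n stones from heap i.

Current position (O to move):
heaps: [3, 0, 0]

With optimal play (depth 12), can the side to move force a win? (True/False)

ply 1, O at (3,0,0) | h0:-1=-1→(2,0,0); h0:-2=-1→(1,0,0); h0:-3=+1→(0,0,0)*
ply 2: (0,0,0) is terminal -1 (X); from (3,0,0) depth 12

O winning at [(3,0,0)]: True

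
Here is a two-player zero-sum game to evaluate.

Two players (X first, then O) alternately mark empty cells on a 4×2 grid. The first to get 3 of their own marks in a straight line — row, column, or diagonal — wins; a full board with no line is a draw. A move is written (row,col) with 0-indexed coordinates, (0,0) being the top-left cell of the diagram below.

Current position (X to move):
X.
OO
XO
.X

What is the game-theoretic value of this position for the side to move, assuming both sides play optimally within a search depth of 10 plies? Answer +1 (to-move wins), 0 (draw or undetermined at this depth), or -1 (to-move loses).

value(X./OO/XO/.X, X) = 0

[X./OO/XO/.X] X move#1: (0,1):+0/XX/OO/XO/.X*, (3,0):-1/X./OO/XO/XX
[XX/OO/XO/.X] O move#2: (3,0):+0/XX/OO/XO/OX*
[XX/OO/XO/OX] end (terminal +0, X#3); searched X./OO/XO/.X to 10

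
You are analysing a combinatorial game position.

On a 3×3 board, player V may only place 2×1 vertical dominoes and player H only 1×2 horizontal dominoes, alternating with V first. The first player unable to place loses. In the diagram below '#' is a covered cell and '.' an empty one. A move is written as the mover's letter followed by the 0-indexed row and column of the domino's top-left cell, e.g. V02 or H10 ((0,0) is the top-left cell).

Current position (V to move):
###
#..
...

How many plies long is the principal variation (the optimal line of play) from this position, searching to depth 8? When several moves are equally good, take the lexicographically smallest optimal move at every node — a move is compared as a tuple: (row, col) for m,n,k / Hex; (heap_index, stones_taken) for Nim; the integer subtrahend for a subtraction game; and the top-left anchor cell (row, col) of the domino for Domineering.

[###/#../...] V move#1: V11:+1/###/##./.#.*, V12:-1/###/#.#/..#
[###/##./.#.] end (terminal -1, H#2); searched ###/#../... to 8

PV length from [###/#../...]: 1 ply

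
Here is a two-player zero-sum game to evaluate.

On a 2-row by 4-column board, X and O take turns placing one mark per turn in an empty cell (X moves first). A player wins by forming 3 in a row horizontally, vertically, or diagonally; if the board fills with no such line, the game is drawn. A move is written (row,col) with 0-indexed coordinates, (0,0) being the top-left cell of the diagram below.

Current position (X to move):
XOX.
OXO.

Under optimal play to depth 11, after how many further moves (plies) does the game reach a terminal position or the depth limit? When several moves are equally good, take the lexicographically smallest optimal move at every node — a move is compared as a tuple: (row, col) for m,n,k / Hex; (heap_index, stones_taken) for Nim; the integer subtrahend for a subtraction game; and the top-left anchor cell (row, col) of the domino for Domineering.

ply 1, X at XOX./OXO. | (0,3)=+0→XOXX/OXO.*; (1,3)=+0→XOX./OXOX
ply 2, O at XOXX/OXO. | (1,3)=+0→XOXX/OXOO*
ply 3: XOXX/OXOO is terminal +0 (X); from XOX./OXO. depth 11

PV length from [XOX./OXO.]: 2 plies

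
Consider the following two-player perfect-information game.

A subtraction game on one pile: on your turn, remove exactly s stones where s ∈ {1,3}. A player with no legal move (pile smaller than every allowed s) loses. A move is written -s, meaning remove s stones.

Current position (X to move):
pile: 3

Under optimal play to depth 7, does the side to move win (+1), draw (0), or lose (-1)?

value(3, X) = +1

[3] X move#1: -1:+1/2*, -3:+1/0
[2] O move#2: -1:-1/1*
[1] X move#3: -1:+1/0*
[0] end (terminal -1, O#4); searched 3 to 7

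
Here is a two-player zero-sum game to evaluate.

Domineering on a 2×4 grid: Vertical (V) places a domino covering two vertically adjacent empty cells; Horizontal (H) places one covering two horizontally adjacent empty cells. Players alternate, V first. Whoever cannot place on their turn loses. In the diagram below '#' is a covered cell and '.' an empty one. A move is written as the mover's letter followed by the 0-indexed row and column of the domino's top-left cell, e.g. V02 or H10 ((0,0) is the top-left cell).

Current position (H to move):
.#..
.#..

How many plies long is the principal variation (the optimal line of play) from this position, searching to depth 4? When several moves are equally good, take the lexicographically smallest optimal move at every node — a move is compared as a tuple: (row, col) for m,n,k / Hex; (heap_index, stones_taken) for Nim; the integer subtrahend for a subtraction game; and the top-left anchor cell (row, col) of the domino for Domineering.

[.#../.#..] H move#1: H02:+1/.###/.#..*, H12:+1/.#../.###
[.###/.#..] V move#2: V00:-1/####/##..*
[####/##..] H move#3: H12:+1/####/####*
[####/####] end (terminal -1, V#4); searched .#../.#.. to 4

PV length from [.#../.#..]: 3 plies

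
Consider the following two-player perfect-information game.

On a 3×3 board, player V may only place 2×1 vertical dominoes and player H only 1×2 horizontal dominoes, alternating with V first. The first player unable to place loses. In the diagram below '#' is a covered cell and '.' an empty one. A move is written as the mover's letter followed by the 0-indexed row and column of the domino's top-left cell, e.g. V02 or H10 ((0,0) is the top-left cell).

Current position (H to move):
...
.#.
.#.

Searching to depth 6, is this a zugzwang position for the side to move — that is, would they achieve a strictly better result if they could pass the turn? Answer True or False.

zugzwang(.../.#./.#., H) = False

ply 1, H at .../.#./.#. | H00=-1→##./.#./.#.*; H01=-1→.##/.#./.#.
ply 2, V at ##./.#./.#. | V02=+1→###/.##/.#.*; V10=+1→##./##./##.; V12=+1→##./.##/.##
ply 3: ###/.##/.#. is terminal -1 (H); from .../.#./.#. depth 6
pass branch (V moves first from the same position):
  | ply 1, V at .../.#./.#. | V00=+1→#../##./.#.*; V02=+1→..#/.##/.#.; V10=+1→.../##./##.; V12=+1→.../.##/.##
  | ply 2, H at #../##./.#. | H01=-1→###/##./.#.*
  | ply 3, V at ###/##./.#. | V12=+1→###/###/.##*
  | ply 4: ###/###/.## is terminal -1 (H); from .../.#./.#. depth 6
H moving scores -1; H passing scores -1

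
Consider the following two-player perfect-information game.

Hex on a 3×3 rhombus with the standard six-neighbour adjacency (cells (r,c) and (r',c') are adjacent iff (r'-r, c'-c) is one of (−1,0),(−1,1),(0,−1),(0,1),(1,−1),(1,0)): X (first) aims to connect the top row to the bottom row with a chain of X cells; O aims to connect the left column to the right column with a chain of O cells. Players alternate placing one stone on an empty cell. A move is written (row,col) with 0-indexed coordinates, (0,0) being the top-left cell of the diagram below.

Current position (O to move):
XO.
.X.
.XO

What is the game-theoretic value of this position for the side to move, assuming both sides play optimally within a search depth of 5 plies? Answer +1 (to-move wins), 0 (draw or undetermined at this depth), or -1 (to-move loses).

ply 1, O at XO./.X./.XO | (0,2)=-1→XOO/.X./.XO*; (1,0)=-1→XO./OX./.XO; (1,2)=-1→XO./.XO/.XO; (2,0)=-1→XO./.X./OXO
ply 2, X at XOO/.X./.XO | (1,0)=+1→XOO/XX./.XO*; (1,2)=-1→XOO/.XX/.XO; (2,0)=-1→XOO/.X./XXO
ply 3: XOO/XX./.XO is terminal -1 (O); from XO./.X./.XO depth 5

value(XO./.X./.XO, O) = -1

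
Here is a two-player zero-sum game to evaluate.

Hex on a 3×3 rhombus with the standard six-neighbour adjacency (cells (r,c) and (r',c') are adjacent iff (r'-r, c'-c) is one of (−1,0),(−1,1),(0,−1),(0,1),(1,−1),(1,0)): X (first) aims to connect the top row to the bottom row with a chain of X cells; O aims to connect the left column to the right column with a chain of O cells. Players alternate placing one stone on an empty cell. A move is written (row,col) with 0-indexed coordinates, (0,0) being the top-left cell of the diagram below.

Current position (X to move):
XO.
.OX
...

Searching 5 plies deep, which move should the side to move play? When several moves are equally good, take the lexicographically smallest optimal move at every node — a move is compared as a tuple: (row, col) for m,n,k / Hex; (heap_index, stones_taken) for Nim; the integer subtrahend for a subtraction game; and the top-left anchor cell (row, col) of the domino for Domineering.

[XO./.OX/...] X move#1: (0,2):+1/XOX/.OX/...*, (1,0):+1/XO./XOX/..., (2,0):+1/XO./.OX/X.., (2,1):-1/XO./.OX/.X., (2,2):-1/XO./.OX/..X
[XOX/.OX/...] O move#2: (1,0):-1/XOX/OOX/...*, (2,0):-1/XOX/.OX/O.., (2,1):-1/XOX/.OX/.O., (2,2):-1/XOX/.OX/..O
[XOX/OOX/...] X move#3: (2,0):+1/XOX/OOX/X..*, (2,1):+1/XOX/OOX/.X., (2,2):+1/XOX/OOX/..X
[XOX/OOX/X..] O move#4: (2,1):-1/XOX/OOX/XO.*, (2,2):-1/XOX/OOX/X.O
[XOX/OOX/XO.] X move#5: (2,2):+1/XOX/OOX/XOX*
[XOX/OOX/XOX] end (terminal -1, O#6); searched XO./.OX/... to 5

X's best at [XO./.OX/...]: (0,2)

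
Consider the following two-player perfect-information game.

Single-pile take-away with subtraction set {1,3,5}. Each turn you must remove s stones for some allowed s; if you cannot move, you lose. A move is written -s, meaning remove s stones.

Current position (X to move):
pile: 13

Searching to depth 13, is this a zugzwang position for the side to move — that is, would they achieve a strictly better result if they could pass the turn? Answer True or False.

zugzwang(13, X) = False

p1 X@[13]: -1[12]+1* -3[10]+1 -5[8]+1
p2 O@[12]: -1[11]-1* -3[9]-1 -5[7]-1
p3 X@[11]: -1[10]+1* -3[8]+1 -5[6]+1
p4 O@[10]: -1[9]-1* -3[7]-1 -5[5]-1
p5 X@[9]: -1[8]+1* -3[6]+1 -5[4]+1
p6 O@[8]: -1[7]-1* -3[5]-1 -5[3]-1
p7 X@[7]: -1[6]+1* -3[4]+1 -5[2]+1
p8 O@[6]: -1[5]-1* -3[3]-1 -5[1]-1
p9 X@[5]: -1[4]+1* -3[2]+1 -5[0]+1
p10 O@[4]: -1[3]-1* -3[1]-1
p11 X@[3]: -1[2]+1* -3[0]+1
p12 O@[2]: -1[1]-1*
p13 X@[1]: -1[0]+1*
p14 O@[0] terminal -1; root [13] d13
if X skipped the turn, O would face:
~ p1 O@[13]: -1[12]+1* -3[10]+1 -5[8]+1
~ p2 X@[12]: -1[11]-1* -3[9]-1 -5[7]-1
~ p3 O@[11]: -1[10]+1* -3[8]+1 -5[6]+1
~ p4 X@[10]: -1[9]-1* -3[7]-1 -5[5]-1
~ p5 O@[9]: -1[8]+1* -3[6]+1 -5[4]+1
~ p6 X@[8]: -1[7]-1* -3[5]-1 -5[3]-1
~ p7 O@[7]: -1[6]+1* -3[4]+1 -5[2]+1
~ p8 X@[6]: -1[5]-1* -3[3]-1 -5[1]-1
~ p9 O@[5]: -1[4]+1* -3[2]+1 -5[0]+1
~ p10 X@[4]: -1[3]-1* -3[1]-1
~ p11 O@[3]: -1[2]+1* -3[0]+1
~ p12 X@[2]: -1[1]-1*
~ p13 O@[1]: -1[0]+1*
~ p14 X@[0] terminal -1; root [13] d13
compare (X): move=+1 vs pass=-1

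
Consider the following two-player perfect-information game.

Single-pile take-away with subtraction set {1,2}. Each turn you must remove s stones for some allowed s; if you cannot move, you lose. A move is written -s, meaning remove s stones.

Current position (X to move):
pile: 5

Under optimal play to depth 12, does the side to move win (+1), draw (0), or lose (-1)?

value(5, X) = +1

p1 X@[5]: -1[4]-1 -2[3]+1*
p2 O@[3]: -1[2]-1* -2[1]-1
p3 X@[2]: -1[1]-1 -2[0]+1*
p4 O@[0] terminal -1; root [5] d12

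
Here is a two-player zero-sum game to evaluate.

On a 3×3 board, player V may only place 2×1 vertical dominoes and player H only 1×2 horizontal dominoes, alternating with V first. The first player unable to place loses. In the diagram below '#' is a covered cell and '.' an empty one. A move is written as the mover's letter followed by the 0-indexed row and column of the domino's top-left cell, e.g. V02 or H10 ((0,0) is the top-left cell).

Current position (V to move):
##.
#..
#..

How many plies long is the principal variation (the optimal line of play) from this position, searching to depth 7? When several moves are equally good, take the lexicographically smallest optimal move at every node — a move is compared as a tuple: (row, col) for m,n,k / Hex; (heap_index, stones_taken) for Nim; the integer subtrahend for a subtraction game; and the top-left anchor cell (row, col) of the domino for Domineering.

PV length from [##./#../#..]: 1 ply

ply 1, V at ##./#../#.. | V02=-1→###/#.#/#..; V11=+1→##./##./##.*; V12=+1→##./#.#/#.#
ply 2: ##./##./##. is terminal -1 (H); from ##./#../#.. depth 7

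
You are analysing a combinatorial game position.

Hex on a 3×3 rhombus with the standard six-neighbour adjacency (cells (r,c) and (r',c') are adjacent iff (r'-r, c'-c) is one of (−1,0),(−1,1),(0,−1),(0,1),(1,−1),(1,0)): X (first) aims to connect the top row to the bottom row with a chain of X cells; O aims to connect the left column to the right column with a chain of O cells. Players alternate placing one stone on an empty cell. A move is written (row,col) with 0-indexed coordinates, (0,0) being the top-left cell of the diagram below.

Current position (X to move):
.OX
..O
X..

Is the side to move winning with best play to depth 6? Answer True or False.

[.OX/..O/X..] X move#1: (0,0):+1/XOX/..O/X..*, (1,0):+1/.OX/X.O/X.., (1,1):+1/.OX/.XO/X.., (2,1):-1/.OX/..O/XX., (2,2):-1/.OX/..O/X.X
[XOX/..O/X..] O move#2: (1,0):-1/XOX/O.O/X..*, (1,1):-1/XOX/.OO/X.., (2,1):-1/XOX/..O/XO., (2,2):-1/XOX/..O/X.O
[XOX/O.O/X..] X move#3: (1,1):+1/XOX/OXO/X..*, (2,1):-1/XOX/O.O/XX., (2,2):-1/XOX/O.O/X.X
[XOX/OXO/X..] end (terminal -1, O#4); searched .OX/..O/X.. to 6

X winning at [.OX/..O/X..]: True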